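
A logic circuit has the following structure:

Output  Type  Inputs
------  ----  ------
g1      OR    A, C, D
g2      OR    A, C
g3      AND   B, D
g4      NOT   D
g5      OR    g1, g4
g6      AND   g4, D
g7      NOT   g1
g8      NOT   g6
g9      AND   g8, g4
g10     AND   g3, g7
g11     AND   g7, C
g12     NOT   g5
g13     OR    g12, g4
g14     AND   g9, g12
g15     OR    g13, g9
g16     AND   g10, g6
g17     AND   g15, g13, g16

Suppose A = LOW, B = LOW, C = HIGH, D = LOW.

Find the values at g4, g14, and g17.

g1 = A OR C OR D = LOW OR HIGH OR LOW = HIGH
g3 = B AND D = LOW AND LOW = LOW
g4 = NOT D = NOT LOW = HIGH
g5 = g1 OR g4 = HIGH OR HIGH = HIGH
g6 = g4 AND D = HIGH AND LOW = LOW
g7 = NOT g1 = NOT HIGH = LOW
g8 = NOT g6 = NOT LOW = HIGH
g9 = g8 AND g4 = HIGH AND HIGH = HIGH
g10 = g3 AND g7 = LOW AND LOW = LOW
g12 = NOT g5 = NOT HIGH = LOW
g13 = g12 OR g4 = LOW OR HIGH = HIGH
g14 = g9 AND g12 = HIGH AND LOW = LOW
g15 = g13 OR g9 = HIGH OR HIGH = HIGH
g16 = g10 AND g6 = LOW AND LOW = LOW
g17 = g15 AND g13 AND g16 = HIGH AND HIGH AND LOW = LOW

g4 = HIGH; g14 = LOW; g17 = LOW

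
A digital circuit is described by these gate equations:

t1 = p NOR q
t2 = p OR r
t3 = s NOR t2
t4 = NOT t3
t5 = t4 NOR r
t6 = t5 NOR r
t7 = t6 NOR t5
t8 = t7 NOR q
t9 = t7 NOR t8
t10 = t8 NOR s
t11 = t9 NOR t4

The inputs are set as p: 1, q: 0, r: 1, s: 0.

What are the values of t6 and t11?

t2 = p OR r = 1 OR 1 = 1
t3 = s NOR t2 = 0 NOR 1 = 0
t4 = NOT t3 = NOT 0 = 1
t5 = t4 NOR r = 1 NOR 1 = 0
t6 = t5 NOR r = 0 NOR 1 = 0
t7 = t6 NOR t5 = 0 NOR 0 = 1
t8 = t7 NOR q = 1 NOR 0 = 0
t9 = t7 NOR t8 = 1 NOR 0 = 0
t11 = t9 NOR t4 = 0 NOR 1 = 0

t6 = 0; t11 = 0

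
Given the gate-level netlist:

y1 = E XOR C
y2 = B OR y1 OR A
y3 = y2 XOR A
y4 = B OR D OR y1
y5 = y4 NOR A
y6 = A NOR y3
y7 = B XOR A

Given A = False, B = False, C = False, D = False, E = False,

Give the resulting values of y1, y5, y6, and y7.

y1 = False; y5 = True; y6 = True; y7 = False

y1 = E XOR C = False XOR False = False
y2 = B OR y1 OR A = False OR False OR False = False
y3 = y2 XOR A = False XOR False = False
y4 = B OR D OR y1 = False OR False OR False = False
y5 = y4 NOR A = False NOR False = True
y6 = A NOR y3 = False NOR False = True
y7 = B XOR A = False XOR False = False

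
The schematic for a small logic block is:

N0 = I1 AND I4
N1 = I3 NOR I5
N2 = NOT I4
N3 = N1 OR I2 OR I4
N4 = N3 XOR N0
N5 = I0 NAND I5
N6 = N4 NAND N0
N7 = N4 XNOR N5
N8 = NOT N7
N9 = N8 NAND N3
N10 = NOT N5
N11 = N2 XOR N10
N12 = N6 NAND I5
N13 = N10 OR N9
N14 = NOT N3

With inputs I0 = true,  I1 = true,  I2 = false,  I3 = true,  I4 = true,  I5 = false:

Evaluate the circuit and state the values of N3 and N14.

N1 = I3 NOR I5 = true NOR false = false
N3 = N1 OR I2 OR I4 = false OR false OR true = true
N14 = NOT N3 = NOT true = false

N3 = true, N14 = false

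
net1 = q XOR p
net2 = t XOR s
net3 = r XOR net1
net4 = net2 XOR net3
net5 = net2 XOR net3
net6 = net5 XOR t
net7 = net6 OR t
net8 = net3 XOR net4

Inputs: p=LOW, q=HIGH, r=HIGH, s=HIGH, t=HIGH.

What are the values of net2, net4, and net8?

net2 = LOW, net4 = LOW, net8 = LOW

net1 = q XOR p = HIGH XOR LOW = HIGH
net2 = t XOR s = HIGH XOR HIGH = LOW
net3 = r XOR net1 = HIGH XOR HIGH = LOW
net4 = net2 XOR net3 = LOW XOR LOW = LOW
net8 = net3 XOR net4 = LOW XOR LOW = LOW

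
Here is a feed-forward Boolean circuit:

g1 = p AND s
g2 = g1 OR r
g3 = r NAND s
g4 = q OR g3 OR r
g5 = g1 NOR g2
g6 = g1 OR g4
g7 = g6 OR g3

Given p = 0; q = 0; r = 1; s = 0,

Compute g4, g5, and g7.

g4 = 1, g5 = 0, g7 = 1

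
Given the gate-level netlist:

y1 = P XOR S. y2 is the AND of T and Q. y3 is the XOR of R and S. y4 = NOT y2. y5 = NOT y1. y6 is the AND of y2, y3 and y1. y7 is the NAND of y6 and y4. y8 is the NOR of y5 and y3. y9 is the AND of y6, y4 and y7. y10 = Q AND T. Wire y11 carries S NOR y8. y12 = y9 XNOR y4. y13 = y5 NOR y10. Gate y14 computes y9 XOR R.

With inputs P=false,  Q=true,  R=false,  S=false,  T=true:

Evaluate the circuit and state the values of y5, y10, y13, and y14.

y1 = P XOR S = false XOR false = false
y2 = T AND Q = true AND true = true
y3 = R XOR S = false XOR false = false
y4 = NOT y2 = NOT true = false
y5 = NOT y1 = NOT false = true
y6 = y2 AND y3 AND y1 = true AND false AND false = false
y7 = y6 NAND y4 = false NAND false = true
y9 = y6 AND y4 AND y7 = false AND false AND true = false
y10 = Q AND T = true AND true = true
y13 = y5 NOR y10 = true NOR true = false
y14 = y9 XOR R = false XOR false = false

y5 = true, y10 = true, y13 = false, y14 = false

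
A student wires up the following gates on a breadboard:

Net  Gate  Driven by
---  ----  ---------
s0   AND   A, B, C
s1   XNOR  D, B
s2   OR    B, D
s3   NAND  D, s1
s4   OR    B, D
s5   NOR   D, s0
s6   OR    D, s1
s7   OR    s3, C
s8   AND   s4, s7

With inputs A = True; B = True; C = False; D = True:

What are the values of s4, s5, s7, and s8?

s4 = True, s5 = False, s7 = False, s8 = False

s0 = A AND B AND C = True AND True AND False = False
s1 = D XNOR B = True XNOR True = True
s3 = D NAND s1 = True NAND True = False
s4 = B OR D = True OR True = True
s5 = D NOR s0 = True NOR False = False
s7 = s3 OR C = False OR False = False
s8 = s4 AND s7 = True AND False = False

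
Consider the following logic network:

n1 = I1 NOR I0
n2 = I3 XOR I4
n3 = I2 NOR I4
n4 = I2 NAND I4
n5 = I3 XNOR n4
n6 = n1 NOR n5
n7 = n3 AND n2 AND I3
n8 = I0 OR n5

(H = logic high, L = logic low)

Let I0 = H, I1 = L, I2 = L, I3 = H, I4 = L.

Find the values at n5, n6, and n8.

n1 = I1 NOR I0 = L NOR H = L
n4 = I2 NAND I4 = L NAND L = H
n5 = I3 XNOR n4 = H XNOR H = H
n6 = n1 NOR n5 = L NOR H = L
n8 = I0 OR n5 = H OR H = H

n5 = H, n6 = L, n8 = H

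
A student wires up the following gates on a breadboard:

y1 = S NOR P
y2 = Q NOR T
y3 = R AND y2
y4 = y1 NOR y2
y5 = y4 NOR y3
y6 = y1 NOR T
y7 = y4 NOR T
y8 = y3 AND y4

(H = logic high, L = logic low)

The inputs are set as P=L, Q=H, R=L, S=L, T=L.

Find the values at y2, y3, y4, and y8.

y1 = S NOR P = L NOR L = H
y2 = Q NOR T = H NOR L = L
y3 = R AND y2 = L AND L = L
y4 = y1 NOR y2 = H NOR L = L
y8 = y3 AND y4 = L AND L = L

y2 = L, y3 = L, y4 = L, y8 = L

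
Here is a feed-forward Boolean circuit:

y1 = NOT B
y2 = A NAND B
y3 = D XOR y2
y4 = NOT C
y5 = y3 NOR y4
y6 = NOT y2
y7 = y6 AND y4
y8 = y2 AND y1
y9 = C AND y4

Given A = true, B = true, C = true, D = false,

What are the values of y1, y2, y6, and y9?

y1 = false  y2 = false  y6 = true  y9 = false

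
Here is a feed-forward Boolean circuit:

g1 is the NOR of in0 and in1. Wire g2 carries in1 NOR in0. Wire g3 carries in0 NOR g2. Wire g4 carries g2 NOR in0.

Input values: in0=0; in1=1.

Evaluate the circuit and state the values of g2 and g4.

g2 = in1 NOR in0 = 1 NOR 0 = 0
g4 = g2 NOR in0 = 0 NOR 0 = 1

g2 = 0, g4 = 1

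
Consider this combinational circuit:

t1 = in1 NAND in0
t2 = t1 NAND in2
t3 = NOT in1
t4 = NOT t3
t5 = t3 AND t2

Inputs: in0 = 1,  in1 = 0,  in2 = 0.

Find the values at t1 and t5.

t1 = in1 NAND in0 = 0 NAND 1 = 1
t2 = t1 NAND in2 = 1 NAND 0 = 1
t3 = NOT in1 = NOT 0 = 1
t5 = t3 AND t2 = 1 AND 1 = 1

t1 = 1  t5 = 1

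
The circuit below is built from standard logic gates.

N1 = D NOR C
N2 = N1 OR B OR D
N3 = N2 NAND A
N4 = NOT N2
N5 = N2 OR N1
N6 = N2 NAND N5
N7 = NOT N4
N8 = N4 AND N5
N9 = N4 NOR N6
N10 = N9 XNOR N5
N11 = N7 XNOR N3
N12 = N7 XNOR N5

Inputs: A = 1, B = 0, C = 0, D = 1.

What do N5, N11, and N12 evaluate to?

N1 = D NOR C = 1 NOR 0 = 0
N2 = N1 OR B OR D = 0 OR 0 OR 1 = 1
N3 = N2 NAND A = 1 NAND 1 = 0
N4 = NOT N2 = NOT 1 = 0
N5 = N2 OR N1 = 1 OR 0 = 1
N7 = NOT N4 = NOT 0 = 1
N11 = N7 XNOR N3 = 1 XNOR 0 = 0
N12 = N7 XNOR N5 = 1 XNOR 1 = 1

N5 = 1  N11 = 0  N12 = 1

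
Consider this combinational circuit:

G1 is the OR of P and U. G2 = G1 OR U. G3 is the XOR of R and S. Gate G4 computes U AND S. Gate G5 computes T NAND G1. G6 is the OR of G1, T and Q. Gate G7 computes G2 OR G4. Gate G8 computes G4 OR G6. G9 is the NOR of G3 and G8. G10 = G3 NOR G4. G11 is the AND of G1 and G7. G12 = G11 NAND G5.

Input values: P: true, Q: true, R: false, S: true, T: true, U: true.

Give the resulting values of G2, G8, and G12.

G2 = true  G8 = true  G12 = true

G1 = P OR U = true OR true = true
G2 = G1 OR U = true OR true = true
G4 = U AND S = true AND true = true
G5 = T NAND G1 = true NAND true = false
G6 = G1 OR T OR Q = true OR true OR true = true
G7 = G2 OR G4 = true OR true = true
G8 = G4 OR G6 = true OR true = true
G11 = G1 AND G7 = true AND true = true
G12 = G11 NAND G5 = true NAND false = true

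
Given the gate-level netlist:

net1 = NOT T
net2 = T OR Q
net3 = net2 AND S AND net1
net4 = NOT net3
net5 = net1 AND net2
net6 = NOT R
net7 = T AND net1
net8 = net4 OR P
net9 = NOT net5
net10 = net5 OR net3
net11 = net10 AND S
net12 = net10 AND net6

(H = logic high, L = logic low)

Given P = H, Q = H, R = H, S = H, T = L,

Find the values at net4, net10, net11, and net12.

net1 = NOT T = NOT L = H
net2 = T OR Q = L OR H = H
net3 = net2 AND S AND net1 = H AND H AND H = H
net4 = NOT net3 = NOT H = L
net5 = net1 AND net2 = H AND H = H
net6 = NOT R = NOT H = L
net10 = net5 OR net3 = H OR H = H
net11 = net10 AND S = H AND H = H
net12 = net10 AND net6 = H AND L = L

net4 = L; net10 = H; net11 = H; net12 = L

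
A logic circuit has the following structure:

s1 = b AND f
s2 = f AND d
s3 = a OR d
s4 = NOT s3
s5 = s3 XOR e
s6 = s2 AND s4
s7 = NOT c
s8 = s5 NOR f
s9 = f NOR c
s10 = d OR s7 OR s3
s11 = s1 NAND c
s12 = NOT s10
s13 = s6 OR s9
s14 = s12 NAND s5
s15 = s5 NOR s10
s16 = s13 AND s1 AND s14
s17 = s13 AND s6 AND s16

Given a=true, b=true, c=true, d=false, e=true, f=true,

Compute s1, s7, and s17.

s1 = b AND f = true AND true = true
s2 = f AND d = true AND false = false
s3 = a OR d = true OR false = true
s4 = NOT s3 = NOT true = false
s5 = s3 XOR e = true XOR true = false
s6 = s2 AND s4 = false AND false = false
s7 = NOT c = NOT true = false
s9 = f NOR c = true NOR true = false
s10 = d OR s7 OR s3 = false OR false OR true = true
s12 = NOT s10 = NOT true = false
s13 = s6 OR s9 = false OR false = false
s14 = s12 NAND s5 = false NAND false = true
s16 = s13 AND s1 AND s14 = false AND true AND true = false
s17 = s13 AND s6 AND s16 = false AND false AND false = false

s1 = true, s7 = false, s17 = false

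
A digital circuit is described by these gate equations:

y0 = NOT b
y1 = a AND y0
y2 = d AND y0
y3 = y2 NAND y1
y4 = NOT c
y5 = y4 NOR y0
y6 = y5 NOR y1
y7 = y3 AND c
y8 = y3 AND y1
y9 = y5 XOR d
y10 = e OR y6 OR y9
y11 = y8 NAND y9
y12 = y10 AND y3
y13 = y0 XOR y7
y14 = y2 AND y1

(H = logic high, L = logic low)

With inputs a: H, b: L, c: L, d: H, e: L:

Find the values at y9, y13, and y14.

y0 = NOT b = NOT L = H
y1 = a AND y0 = H AND H = H
y2 = d AND y0 = H AND H = H
y3 = y2 NAND y1 = H NAND H = L
y4 = NOT c = NOT L = H
y5 = y4 NOR y0 = H NOR H = L
y7 = y3 AND c = L AND L = L
y9 = y5 XOR d = L XOR H = H
y13 = y0 XOR y7 = H XOR L = H
y14 = y2 AND y1 = H AND H = H

y9 = H; y13 = H; y14 = H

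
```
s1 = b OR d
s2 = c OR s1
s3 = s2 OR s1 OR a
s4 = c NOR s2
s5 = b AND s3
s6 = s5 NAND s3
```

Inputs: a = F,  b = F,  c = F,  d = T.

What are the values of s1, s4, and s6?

s1 = T, s4 = F, s6 = T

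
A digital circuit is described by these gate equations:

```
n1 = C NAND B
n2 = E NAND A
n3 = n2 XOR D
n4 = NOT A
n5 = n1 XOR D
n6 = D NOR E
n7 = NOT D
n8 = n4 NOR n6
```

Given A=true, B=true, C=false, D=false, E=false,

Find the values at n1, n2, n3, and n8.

n1 = C NAND B = false NAND true = true
n2 = E NAND A = false NAND true = true
n3 = n2 XOR D = true XOR false = true
n4 = NOT A = NOT true = false
n6 = D NOR E = false NOR false = true
n8 = n4 NOR n6 = false NOR true = false

n1 = true  n2 = true  n3 = true  n8 = false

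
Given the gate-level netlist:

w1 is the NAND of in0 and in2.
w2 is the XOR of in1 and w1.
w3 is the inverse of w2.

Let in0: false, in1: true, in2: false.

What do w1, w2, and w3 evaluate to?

w1 = in0 NAND in2 = false NAND false = true
w2 = in1 XOR w1 = true XOR true = false
w3 = NOT w2 = NOT false = true

w1 = true, w2 = false, w3 = true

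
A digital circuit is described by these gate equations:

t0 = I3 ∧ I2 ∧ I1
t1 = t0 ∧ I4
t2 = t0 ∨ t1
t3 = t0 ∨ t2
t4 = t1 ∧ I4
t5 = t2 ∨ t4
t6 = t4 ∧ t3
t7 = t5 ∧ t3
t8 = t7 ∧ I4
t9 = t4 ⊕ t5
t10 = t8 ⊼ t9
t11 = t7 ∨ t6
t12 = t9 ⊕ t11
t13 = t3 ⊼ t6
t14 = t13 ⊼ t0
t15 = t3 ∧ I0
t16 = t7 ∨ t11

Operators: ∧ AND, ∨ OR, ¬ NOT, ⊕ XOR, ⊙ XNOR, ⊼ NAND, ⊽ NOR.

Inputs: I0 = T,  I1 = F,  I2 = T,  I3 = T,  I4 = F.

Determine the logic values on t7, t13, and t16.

t7 = F; t13 = T; t16 = F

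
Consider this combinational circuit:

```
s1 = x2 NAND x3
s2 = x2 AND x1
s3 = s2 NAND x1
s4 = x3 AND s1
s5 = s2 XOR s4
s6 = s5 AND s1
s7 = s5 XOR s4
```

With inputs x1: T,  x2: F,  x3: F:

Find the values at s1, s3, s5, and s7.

s1 = T, s3 = T, s5 = F, s7 = F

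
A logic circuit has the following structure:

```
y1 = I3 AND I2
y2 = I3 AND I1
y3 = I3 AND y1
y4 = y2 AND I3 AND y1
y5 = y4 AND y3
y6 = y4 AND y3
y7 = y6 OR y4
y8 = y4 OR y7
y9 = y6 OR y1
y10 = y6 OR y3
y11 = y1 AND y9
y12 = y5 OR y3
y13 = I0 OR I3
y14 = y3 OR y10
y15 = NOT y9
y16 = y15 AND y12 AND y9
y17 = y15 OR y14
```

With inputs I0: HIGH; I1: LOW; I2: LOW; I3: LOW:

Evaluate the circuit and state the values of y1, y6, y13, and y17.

y1 = I3 AND I2 = LOW AND LOW = LOW
y2 = I3 AND I1 = LOW AND LOW = LOW
y3 = I3 AND y1 = LOW AND LOW = LOW
y4 = y2 AND I3 AND y1 = LOW AND LOW AND LOW = LOW
y6 = y4 AND y3 = LOW AND LOW = LOW
y9 = y6 OR y1 = LOW OR LOW = LOW
y10 = y6 OR y3 = LOW OR LOW = LOW
y13 = I0 OR I3 = HIGH OR LOW = HIGH
y14 = y3 OR y10 = LOW OR LOW = LOW
y15 = NOT y9 = NOT LOW = HIGH
y17 = y15 OR y14 = HIGH OR LOW = HIGH

y1 = LOW; y6 = LOW; y13 = HIGH; y17 = HIGH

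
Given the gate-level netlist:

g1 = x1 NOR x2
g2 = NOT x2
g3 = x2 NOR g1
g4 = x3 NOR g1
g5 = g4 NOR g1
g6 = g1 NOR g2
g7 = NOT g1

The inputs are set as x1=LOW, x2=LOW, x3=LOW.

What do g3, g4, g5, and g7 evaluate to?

g3 = LOW, g4 = LOW, g5 = LOW, g7 = LOW

g1 = x1 NOR x2 = LOW NOR LOW = HIGH
g3 = x2 NOR g1 = LOW NOR HIGH = LOW
g4 = x3 NOR g1 = LOW NOR HIGH = LOW
g5 = g4 NOR g1 = LOW NOR HIGH = LOW
g7 = NOT g1 = NOT HIGH = LOW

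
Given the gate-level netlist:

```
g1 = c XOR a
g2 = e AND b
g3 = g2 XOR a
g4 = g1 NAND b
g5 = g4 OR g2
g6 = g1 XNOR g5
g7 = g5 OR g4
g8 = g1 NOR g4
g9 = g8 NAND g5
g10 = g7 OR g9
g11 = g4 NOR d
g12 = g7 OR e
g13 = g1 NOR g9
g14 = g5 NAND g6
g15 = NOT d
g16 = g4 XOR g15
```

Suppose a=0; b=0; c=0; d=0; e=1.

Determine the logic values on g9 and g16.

g9 = 1, g16 = 0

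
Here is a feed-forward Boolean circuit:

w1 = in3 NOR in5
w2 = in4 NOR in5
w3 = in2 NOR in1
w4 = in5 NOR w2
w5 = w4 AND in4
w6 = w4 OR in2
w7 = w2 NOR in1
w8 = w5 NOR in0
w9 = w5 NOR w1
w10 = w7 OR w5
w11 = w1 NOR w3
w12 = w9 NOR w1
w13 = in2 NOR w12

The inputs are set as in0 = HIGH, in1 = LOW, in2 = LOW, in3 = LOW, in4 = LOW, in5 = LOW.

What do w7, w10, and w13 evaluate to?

w1 = in3 NOR in5 = LOW NOR LOW = HIGH
w2 = in4 NOR in5 = LOW NOR LOW = HIGH
w4 = in5 NOR w2 = LOW NOR HIGH = LOW
w5 = w4 AND in4 = LOW AND LOW = LOW
w7 = w2 NOR in1 = HIGH NOR LOW = LOW
w9 = w5 NOR w1 = LOW NOR HIGH = LOW
w10 = w7 OR w5 = LOW OR LOW = LOW
w12 = w9 NOR w1 = LOW NOR HIGH = LOW
w13 = in2 NOR w12 = LOW NOR LOW = HIGH

w7 = LOW  w10 = LOW  w13 = HIGH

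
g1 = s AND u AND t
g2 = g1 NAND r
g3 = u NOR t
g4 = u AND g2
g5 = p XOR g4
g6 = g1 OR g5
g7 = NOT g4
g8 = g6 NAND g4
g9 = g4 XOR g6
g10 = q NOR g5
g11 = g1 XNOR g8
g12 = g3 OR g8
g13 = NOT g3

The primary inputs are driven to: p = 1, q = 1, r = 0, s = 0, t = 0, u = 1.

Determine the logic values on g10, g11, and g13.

g10 = 0, g11 = 0, g13 = 1

g1 = s AND u AND t = 0 AND 1 AND 0 = 0
g2 = g1 NAND r = 0 NAND 0 = 1
g3 = u NOR t = 1 NOR 0 = 0
g4 = u AND g2 = 1 AND 1 = 1
g5 = p XOR g4 = 1 XOR 1 = 0
g6 = g1 OR g5 = 0 OR 0 = 0
g8 = g6 NAND g4 = 0 NAND 1 = 1
g10 = q NOR g5 = 1 NOR 0 = 0
g11 = g1 XNOR g8 = 0 XNOR 1 = 0
g13 = NOT g3 = NOT 0 = 1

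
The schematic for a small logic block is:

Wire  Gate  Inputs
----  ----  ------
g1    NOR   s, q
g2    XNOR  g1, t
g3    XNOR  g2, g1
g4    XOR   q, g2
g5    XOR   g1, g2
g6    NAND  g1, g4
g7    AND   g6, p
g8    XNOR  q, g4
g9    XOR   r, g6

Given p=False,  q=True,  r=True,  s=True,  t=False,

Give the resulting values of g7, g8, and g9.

g1 = s NOR q = True NOR True = False
g2 = g1 XNOR t = False XNOR False = True
g4 = q XOR g2 = True XOR True = False
g6 = g1 NAND g4 = False NAND False = True
g7 = g6 AND p = True AND False = False
g8 = q XNOR g4 = True XNOR False = False
g9 = r XOR g6 = True XOR True = False

g7 = False, g8 = False, g9 = False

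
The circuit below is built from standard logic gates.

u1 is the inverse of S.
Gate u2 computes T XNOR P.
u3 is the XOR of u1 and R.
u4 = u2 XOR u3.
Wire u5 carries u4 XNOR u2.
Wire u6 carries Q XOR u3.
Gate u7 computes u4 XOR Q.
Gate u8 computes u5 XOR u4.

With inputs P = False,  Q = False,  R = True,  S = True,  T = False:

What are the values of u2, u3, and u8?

u1 = NOT S = NOT True = False
u2 = T XNOR P = False XNOR False = True
u3 = u1 XOR R = False XOR True = True
u4 = u2 XOR u3 = True XOR True = False
u5 = u4 XNOR u2 = False XNOR True = False
u8 = u5 XOR u4 = False XOR False = False

u2 = True  u3 = True  u8 = False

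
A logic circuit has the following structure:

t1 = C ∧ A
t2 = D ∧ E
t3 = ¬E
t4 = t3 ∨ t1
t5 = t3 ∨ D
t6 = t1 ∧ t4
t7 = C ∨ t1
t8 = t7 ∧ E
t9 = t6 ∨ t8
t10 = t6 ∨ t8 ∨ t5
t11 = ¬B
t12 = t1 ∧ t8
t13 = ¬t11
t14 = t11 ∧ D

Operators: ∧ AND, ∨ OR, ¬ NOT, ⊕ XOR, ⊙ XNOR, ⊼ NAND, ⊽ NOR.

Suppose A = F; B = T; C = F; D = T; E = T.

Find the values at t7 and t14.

t7 = F, t14 = F

t1 = C AND A = F AND F = F
t7 = C OR t1 = F OR F = F
t11 = NOT B = NOT T = F
t14 = t11 AND D = F AND T = F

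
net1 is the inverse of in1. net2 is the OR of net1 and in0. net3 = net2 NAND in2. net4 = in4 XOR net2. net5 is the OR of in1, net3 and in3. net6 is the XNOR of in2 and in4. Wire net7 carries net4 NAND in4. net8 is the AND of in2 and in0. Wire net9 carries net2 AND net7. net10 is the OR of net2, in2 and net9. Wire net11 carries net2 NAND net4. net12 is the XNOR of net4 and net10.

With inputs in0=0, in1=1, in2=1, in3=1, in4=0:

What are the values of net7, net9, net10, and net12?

net1 = NOT in1 = NOT 1 = 0
net2 = net1 OR in0 = 0 OR 0 = 0
net4 = in4 XOR net2 = 0 XOR 0 = 0
net7 = net4 NAND in4 = 0 NAND 0 = 1
net9 = net2 AND net7 = 0 AND 1 = 0
net10 = net2 OR in2 OR net9 = 0 OR 1 OR 0 = 1
net12 = net4 XNOR net10 = 0 XNOR 1 = 0

net7 = 1; net9 = 0; net10 = 1; net12 = 0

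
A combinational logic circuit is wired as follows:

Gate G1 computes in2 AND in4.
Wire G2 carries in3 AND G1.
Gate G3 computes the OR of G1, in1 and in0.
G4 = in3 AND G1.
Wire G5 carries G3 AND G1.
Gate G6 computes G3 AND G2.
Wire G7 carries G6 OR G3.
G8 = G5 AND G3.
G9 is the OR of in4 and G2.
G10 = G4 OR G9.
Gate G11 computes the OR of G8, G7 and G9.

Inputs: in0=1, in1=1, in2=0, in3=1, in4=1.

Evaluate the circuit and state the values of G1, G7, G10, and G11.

G1 = in2 AND in4 = 0 AND 1 = 0
G2 = in3 AND G1 = 1 AND 0 = 0
G3 = G1 OR in1 OR in0 = 0 OR 1 OR 1 = 1
G4 = in3 AND G1 = 1 AND 0 = 0
G5 = G3 AND G1 = 1 AND 0 = 0
G6 = G3 AND G2 = 1 AND 0 = 0
G7 = G6 OR G3 = 0 OR 1 = 1
G8 = G5 AND G3 = 0 AND 1 = 0
G9 = in4 OR G2 = 1 OR 0 = 1
G10 = G4 OR G9 = 0 OR 1 = 1
G11 = G8 OR G7 OR G9 = 0 OR 1 OR 1 = 1

G1 = 0, G7 = 1, G10 = 1, G11 = 1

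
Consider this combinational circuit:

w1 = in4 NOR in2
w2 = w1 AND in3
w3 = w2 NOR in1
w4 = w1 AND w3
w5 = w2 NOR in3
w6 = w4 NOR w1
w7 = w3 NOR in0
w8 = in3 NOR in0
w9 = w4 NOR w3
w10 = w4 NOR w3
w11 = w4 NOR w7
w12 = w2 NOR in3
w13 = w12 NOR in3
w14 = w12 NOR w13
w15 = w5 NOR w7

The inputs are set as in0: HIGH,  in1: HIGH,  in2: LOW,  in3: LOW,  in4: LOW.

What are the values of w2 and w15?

w2 = LOW, w15 = LOW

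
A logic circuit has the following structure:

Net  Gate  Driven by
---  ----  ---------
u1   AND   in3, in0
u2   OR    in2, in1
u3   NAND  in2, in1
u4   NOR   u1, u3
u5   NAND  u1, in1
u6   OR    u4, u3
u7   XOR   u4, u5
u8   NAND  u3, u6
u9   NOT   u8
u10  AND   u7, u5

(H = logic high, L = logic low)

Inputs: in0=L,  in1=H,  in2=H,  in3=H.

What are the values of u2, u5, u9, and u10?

u2 = H, u5 = H, u9 = L, u10 = L

u1 = in3 AND in0 = H AND L = L
u2 = in2 OR in1 = H OR H = H
u3 = in2 NAND in1 = H NAND H = L
u4 = u1 NOR u3 = L NOR L = H
u5 = u1 NAND in1 = L NAND H = H
u6 = u4 OR u3 = H OR L = H
u7 = u4 XOR u5 = H XOR H = L
u8 = u3 NAND u6 = L NAND H = H
u9 = NOT u8 = NOT H = L
u10 = u7 AND u5 = L AND H = L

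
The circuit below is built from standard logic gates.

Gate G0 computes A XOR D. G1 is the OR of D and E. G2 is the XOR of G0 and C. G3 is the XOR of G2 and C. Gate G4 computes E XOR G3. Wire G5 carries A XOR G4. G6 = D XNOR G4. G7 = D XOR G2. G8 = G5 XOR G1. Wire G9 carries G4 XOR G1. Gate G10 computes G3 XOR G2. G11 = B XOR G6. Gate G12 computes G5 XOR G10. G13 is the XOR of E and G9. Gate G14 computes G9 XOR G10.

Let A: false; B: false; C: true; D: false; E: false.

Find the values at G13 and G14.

G13 = false, G14 = true

G0 = A XOR D = false XOR false = false
G1 = D OR E = false OR false = false
G2 = G0 XOR C = false XOR true = true
G3 = G2 XOR C = true XOR true = false
G4 = E XOR G3 = false XOR false = false
G9 = G4 XOR G1 = false XOR false = false
G10 = G3 XOR G2 = false XOR true = true
G13 = E XOR G9 = false XOR false = false
G14 = G9 XOR G10 = false XOR true = true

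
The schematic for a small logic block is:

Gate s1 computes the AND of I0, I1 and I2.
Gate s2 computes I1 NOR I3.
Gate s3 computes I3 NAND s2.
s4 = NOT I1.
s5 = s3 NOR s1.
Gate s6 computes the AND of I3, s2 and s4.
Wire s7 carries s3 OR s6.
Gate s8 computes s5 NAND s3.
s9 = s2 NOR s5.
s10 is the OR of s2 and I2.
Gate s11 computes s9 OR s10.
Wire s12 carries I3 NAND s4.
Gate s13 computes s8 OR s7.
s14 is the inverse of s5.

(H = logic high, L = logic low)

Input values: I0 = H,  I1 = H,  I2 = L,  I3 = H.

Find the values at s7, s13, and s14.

s7 = H, s13 = H, s14 = H

s1 = I0 AND I1 AND I2 = H AND H AND L = L
s2 = I1 NOR I3 = H NOR H = L
s3 = I3 NAND s2 = H NAND L = H
s4 = NOT I1 = NOT H = L
s5 = s3 NOR s1 = H NOR L = L
s6 = I3 AND s2 AND s4 = H AND L AND L = L
s7 = s3 OR s6 = H OR L = H
s8 = s5 NAND s3 = L NAND H = H
s13 = s8 OR s7 = H OR H = H
s14 = NOT s5 = NOT L = H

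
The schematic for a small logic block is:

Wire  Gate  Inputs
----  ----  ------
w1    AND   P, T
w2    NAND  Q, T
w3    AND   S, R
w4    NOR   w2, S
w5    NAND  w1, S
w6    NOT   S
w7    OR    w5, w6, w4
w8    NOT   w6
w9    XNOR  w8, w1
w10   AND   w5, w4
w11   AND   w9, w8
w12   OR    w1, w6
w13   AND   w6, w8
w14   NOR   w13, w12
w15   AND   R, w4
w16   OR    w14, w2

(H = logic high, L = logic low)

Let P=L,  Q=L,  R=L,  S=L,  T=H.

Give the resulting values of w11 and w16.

w11 = L, w16 = H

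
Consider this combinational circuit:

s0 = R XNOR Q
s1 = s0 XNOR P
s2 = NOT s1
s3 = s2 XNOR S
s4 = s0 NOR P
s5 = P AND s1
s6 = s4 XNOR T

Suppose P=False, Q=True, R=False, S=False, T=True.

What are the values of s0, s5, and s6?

s0 = False  s5 = False  s6 = True

s0 = R XNOR Q = False XNOR True = False
s1 = s0 XNOR P = False XNOR False = True
s4 = s0 NOR P = False NOR False = True
s5 = P AND s1 = False AND True = False
s6 = s4 XNOR T = True XNOR True = True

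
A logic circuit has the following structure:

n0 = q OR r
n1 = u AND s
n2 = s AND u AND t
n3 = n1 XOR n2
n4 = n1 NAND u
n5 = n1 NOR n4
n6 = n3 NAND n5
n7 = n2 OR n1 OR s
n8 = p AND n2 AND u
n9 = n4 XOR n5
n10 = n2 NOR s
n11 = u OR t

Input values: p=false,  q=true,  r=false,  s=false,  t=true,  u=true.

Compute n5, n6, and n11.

n5 = false; n6 = true; n11 = true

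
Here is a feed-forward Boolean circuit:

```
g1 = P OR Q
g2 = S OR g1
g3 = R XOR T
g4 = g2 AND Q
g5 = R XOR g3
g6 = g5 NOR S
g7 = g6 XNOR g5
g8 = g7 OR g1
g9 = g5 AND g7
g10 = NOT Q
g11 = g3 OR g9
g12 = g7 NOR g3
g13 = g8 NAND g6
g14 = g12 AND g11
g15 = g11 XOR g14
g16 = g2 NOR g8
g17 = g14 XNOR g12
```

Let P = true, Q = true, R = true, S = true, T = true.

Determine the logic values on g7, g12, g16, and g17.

g1 = P OR Q = true OR true = true
g2 = S OR g1 = true OR true = true
g3 = R XOR T = true XOR true = false
g5 = R XOR g3 = true XOR false = true
g6 = g5 NOR S = true NOR true = false
g7 = g6 XNOR g5 = false XNOR true = false
g8 = g7 OR g1 = false OR true = true
g9 = g5 AND g7 = true AND false = false
g11 = g3 OR g9 = false OR false = false
g12 = g7 NOR g3 = false NOR false = true
g14 = g12 AND g11 = true AND false = false
g16 = g2 NOR g8 = true NOR true = false
g17 = g14 XNOR g12 = false XNOR true = false

g7 = false; g12 = true; g16 = false; g17 = false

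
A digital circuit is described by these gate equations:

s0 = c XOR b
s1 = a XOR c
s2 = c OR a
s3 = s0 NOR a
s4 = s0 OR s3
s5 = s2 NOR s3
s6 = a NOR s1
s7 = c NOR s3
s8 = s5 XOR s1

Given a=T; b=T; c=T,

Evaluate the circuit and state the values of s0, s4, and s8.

s0 = F  s4 = F  s8 = F

s0 = c XOR b = T XOR T = F
s1 = a XOR c = T XOR T = F
s2 = c OR a = T OR T = T
s3 = s0 NOR a = F NOR T = F
s4 = s0 OR s3 = F OR F = F
s5 = s2 NOR s3 = T NOR F = F
s8 = s5 XOR s1 = F XOR F = F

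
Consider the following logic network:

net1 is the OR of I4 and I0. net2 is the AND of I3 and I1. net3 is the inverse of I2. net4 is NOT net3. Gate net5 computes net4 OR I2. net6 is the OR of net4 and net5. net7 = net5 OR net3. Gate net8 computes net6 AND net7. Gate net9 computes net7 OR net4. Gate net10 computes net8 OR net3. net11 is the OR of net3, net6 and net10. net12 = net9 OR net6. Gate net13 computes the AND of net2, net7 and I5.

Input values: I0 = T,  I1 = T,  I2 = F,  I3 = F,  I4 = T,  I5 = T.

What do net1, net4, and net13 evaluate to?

net1 = T, net4 = F, net13 = F

net1 = I4 OR I0 = T OR T = T
net2 = I3 AND I1 = F AND T = F
net3 = NOT I2 = NOT F = T
net4 = NOT net3 = NOT T = F
net5 = net4 OR I2 = F OR F = F
net7 = net5 OR net3 = F OR T = T
net13 = net2 AND net7 AND I5 = F AND T AND T = F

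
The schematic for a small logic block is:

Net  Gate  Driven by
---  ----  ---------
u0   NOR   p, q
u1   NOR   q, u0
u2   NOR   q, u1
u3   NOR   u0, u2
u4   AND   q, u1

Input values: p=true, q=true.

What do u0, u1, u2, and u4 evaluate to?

u0 = false, u1 = false, u2 = false, u4 = false

u0 = p NOR q = true NOR true = false
u1 = q NOR u0 = true NOR false = false
u2 = q NOR u1 = true NOR false = false
u4 = q AND u1 = true AND false = false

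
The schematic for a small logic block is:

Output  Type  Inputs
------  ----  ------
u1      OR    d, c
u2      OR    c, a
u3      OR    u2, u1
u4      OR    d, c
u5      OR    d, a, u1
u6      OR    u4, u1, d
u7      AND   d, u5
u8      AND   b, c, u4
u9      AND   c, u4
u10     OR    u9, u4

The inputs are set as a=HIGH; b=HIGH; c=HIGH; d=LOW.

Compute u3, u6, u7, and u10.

u1 = d OR c = LOW OR HIGH = HIGH
u2 = c OR a = HIGH OR HIGH = HIGH
u3 = u2 OR u1 = HIGH OR HIGH = HIGH
u4 = d OR c = LOW OR HIGH = HIGH
u5 = d OR a OR u1 = LOW OR HIGH OR HIGH = HIGH
u6 = u4 OR u1 OR d = HIGH OR HIGH OR LOW = HIGH
u7 = d AND u5 = LOW AND HIGH = LOW
u9 = c AND u4 = HIGH AND HIGH = HIGH
u10 = u9 OR u4 = HIGH OR HIGH = HIGH

u3 = HIGH, u6 = HIGH, u7 = LOW, u10 = HIGH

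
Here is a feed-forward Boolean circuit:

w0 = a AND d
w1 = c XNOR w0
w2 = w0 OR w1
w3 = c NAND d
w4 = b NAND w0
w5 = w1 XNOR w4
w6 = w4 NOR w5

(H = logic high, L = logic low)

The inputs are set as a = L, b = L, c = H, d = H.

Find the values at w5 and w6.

w0 = a AND d = L AND H = L
w1 = c XNOR w0 = H XNOR L = L
w4 = b NAND w0 = L NAND L = H
w5 = w1 XNOR w4 = L XNOR H = L
w6 = w4 NOR w5 = H NOR L = L

w5 = L  w6 = L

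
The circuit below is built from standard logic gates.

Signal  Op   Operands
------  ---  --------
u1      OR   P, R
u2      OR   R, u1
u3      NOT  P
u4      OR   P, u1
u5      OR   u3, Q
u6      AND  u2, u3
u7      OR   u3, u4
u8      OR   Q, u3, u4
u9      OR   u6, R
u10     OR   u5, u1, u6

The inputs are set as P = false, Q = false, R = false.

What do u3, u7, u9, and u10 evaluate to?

u3 = true, u7 = true, u9 = false, u10 = true

u1 = P OR R = false OR false = false
u2 = R OR u1 = false OR false = false
u3 = NOT P = NOT false = true
u4 = P OR u1 = false OR false = false
u5 = u3 OR Q = true OR false = true
u6 = u2 AND u3 = false AND true = false
u7 = u3 OR u4 = true OR false = true
u9 = u6 OR R = false OR false = false
u10 = u5 OR u1 OR u6 = true OR false OR false = true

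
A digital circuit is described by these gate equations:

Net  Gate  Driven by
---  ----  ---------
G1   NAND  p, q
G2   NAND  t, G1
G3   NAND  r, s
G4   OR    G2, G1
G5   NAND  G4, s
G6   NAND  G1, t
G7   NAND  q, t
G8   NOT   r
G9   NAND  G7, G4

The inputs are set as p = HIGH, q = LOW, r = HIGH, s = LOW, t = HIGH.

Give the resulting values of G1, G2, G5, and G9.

G1 = HIGH, G2 = LOW, G5 = HIGH, G9 = LOW

G1 = p NAND q = HIGH NAND LOW = HIGH
G2 = t NAND G1 = HIGH NAND HIGH = LOW
G4 = G2 OR G1 = LOW OR HIGH = HIGH
G5 = G4 NAND s = HIGH NAND LOW = HIGH
G7 = q NAND t = LOW NAND HIGH = HIGH
G9 = G7 NAND G4 = HIGH NAND HIGH = LOW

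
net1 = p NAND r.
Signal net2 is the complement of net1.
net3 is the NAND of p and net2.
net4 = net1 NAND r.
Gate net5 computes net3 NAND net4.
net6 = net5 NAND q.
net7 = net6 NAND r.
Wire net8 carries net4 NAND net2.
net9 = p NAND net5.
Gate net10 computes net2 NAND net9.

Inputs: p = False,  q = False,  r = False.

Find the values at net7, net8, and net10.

net7 = True; net8 = True; net10 = True

net1 = p NAND r = False NAND False = True
net2 = NOT net1 = NOT True = False
net3 = p NAND net2 = False NAND False = True
net4 = net1 NAND r = True NAND False = True
net5 = net3 NAND net4 = True NAND True = False
net6 = net5 NAND q = False NAND False = True
net7 = net6 NAND r = True NAND False = True
net8 = net4 NAND net2 = True NAND False = True
net9 = p NAND net5 = False NAND False = True
net10 = net2 NAND net9 = False NAND True = True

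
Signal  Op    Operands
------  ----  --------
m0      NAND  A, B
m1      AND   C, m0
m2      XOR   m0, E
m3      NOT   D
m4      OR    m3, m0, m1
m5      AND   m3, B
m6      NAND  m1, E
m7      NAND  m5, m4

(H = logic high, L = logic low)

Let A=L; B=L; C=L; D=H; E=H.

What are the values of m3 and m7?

m3 = L, m7 = H

m0 = A NAND B = L NAND L = H
m1 = C AND m0 = L AND H = L
m3 = NOT D = NOT H = L
m4 = m3 OR m0 OR m1 = L OR H OR L = H
m5 = m3 AND B = L AND L = L
m7 = m5 NAND m4 = L NAND H = H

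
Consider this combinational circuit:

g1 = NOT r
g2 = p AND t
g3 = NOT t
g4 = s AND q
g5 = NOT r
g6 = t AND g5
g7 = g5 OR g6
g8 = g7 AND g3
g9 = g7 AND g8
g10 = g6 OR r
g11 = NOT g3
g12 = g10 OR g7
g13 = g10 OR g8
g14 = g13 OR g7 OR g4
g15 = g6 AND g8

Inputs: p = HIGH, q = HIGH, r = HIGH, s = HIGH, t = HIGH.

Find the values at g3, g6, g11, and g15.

g3 = LOW, g6 = LOW, g11 = HIGH, g15 = LOW

g3 = NOT t = NOT HIGH = LOW
g5 = NOT r = NOT HIGH = LOW
g6 = t AND g5 = HIGH AND LOW = LOW
g7 = g5 OR g6 = LOW OR LOW = LOW
g8 = g7 AND g3 = LOW AND LOW = LOW
g11 = NOT g3 = NOT LOW = HIGH
g15 = g6 AND g8 = LOW AND LOW = LOW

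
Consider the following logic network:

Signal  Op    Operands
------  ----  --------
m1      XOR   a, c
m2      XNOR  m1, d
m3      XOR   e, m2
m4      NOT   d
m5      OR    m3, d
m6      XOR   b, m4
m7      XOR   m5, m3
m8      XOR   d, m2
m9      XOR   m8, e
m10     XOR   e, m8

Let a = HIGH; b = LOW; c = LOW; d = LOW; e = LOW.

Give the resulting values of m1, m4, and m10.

m1 = a XOR c = HIGH XOR LOW = HIGH
m2 = m1 XNOR d = HIGH XNOR LOW = LOW
m4 = NOT d = NOT LOW = HIGH
m8 = d XOR m2 = LOW XOR LOW = LOW
m10 = e XOR m8 = LOW XOR LOW = LOW

m1 = HIGH, m4 = HIGH, m10 = LOW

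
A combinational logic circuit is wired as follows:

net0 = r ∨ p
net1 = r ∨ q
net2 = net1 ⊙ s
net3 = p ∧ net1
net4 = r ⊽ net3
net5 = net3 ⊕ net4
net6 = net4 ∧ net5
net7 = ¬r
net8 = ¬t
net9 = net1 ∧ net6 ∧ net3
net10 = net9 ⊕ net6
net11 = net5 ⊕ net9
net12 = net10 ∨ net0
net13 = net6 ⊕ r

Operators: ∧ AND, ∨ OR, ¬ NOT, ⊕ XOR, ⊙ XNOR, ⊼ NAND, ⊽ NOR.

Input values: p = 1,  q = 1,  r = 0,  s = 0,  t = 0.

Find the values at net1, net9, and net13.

net1 = 1, net9 = 0, net13 = 0

net1 = r OR q = 0 OR 1 = 1
net3 = p AND net1 = 1 AND 1 = 1
net4 = r NOR net3 = 0 NOR 1 = 0
net5 = net3 XOR net4 = 1 XOR 0 = 1
net6 = net4 AND net5 = 0 AND 1 = 0
net9 = net1 AND net6 AND net3 = 1 AND 0 AND 1 = 0
net13 = net6 XOR r = 0 XOR 0 = 0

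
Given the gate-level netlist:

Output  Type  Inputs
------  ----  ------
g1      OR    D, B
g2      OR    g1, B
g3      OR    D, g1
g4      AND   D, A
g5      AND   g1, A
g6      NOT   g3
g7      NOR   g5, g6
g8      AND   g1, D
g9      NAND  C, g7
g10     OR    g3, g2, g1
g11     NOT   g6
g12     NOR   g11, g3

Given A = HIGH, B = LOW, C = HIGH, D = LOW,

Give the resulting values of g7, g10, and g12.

g7 = LOW  g10 = LOW  g12 = HIGH

g1 = D OR B = LOW OR LOW = LOW
g2 = g1 OR B = LOW OR LOW = LOW
g3 = D OR g1 = LOW OR LOW = LOW
g5 = g1 AND A = LOW AND HIGH = LOW
g6 = NOT g3 = NOT LOW = HIGH
g7 = g5 NOR g6 = LOW NOR HIGH = LOW
g10 = g3 OR g2 OR g1 = LOW OR LOW OR LOW = LOW
g11 = NOT g6 = NOT HIGH = LOW
g12 = g11 NOR g3 = LOW NOR LOW = HIGH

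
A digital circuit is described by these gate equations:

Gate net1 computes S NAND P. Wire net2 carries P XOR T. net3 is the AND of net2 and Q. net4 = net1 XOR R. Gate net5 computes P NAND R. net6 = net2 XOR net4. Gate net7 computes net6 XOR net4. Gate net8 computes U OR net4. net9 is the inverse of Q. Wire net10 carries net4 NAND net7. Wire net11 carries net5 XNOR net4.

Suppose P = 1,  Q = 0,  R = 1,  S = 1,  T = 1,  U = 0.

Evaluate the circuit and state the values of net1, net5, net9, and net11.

net1 = 0; net5 = 0; net9 = 1; net11 = 0

net1 = S NAND P = 1 NAND 1 = 0
net4 = net1 XOR R = 0 XOR 1 = 1
net5 = P NAND R = 1 NAND 1 = 0
net9 = NOT Q = NOT 0 = 1
net11 = net5 XNOR net4 = 0 XNOR 1 = 0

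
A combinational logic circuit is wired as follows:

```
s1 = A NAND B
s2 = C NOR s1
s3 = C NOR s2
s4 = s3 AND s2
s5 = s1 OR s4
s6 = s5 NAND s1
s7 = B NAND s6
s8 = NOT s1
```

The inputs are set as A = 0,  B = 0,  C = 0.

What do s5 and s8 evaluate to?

s5 = 1, s8 = 0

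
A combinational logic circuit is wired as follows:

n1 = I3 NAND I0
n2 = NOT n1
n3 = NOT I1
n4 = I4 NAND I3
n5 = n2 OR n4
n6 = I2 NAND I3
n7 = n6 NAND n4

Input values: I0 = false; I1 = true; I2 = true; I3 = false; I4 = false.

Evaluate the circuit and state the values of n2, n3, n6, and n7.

n2 = false  n3 = false  n6 = true  n7 = false

n1 = I3 NAND I0 = false NAND false = true
n2 = NOT n1 = NOT true = false
n3 = NOT I1 = NOT true = false
n4 = I4 NAND I3 = false NAND false = true
n6 = I2 NAND I3 = true NAND false = true
n7 = n6 NAND n4 = true NAND true = false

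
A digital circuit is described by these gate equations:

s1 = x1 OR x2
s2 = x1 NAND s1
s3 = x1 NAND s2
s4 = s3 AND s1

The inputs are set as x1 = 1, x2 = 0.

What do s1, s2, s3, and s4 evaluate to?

s1 = x1 OR x2 = 1 OR 0 = 1
s2 = x1 NAND s1 = 1 NAND 1 = 0
s3 = x1 NAND s2 = 1 NAND 0 = 1
s4 = s3 AND s1 = 1 AND 1 = 1

s1 = 1, s2 = 0, s3 = 1, s4 = 1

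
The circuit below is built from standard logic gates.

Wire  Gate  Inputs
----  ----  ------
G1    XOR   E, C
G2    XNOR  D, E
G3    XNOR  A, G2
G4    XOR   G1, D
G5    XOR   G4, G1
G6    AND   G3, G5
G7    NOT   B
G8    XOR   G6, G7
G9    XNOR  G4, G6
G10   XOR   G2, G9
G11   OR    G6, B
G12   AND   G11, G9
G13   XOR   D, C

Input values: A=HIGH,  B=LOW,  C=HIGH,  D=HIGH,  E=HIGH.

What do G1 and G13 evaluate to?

G1 = E XOR C = HIGH XOR HIGH = LOW
G13 = D XOR C = HIGH XOR HIGH = LOW

G1 = LOW; G13 = LOW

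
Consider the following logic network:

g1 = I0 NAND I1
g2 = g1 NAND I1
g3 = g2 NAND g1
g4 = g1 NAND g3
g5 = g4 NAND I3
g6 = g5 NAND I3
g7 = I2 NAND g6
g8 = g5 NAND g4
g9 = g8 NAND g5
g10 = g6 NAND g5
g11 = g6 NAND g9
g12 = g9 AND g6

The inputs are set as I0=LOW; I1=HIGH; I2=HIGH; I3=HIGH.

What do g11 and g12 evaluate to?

g1 = I0 NAND I1 = LOW NAND HIGH = HIGH
g2 = g1 NAND I1 = HIGH NAND HIGH = LOW
g3 = g2 NAND g1 = LOW NAND HIGH = HIGH
g4 = g1 NAND g3 = HIGH NAND HIGH = LOW
g5 = g4 NAND I3 = LOW NAND HIGH = HIGH
g6 = g5 NAND I3 = HIGH NAND HIGH = LOW
g8 = g5 NAND g4 = HIGH NAND LOW = HIGH
g9 = g8 NAND g5 = HIGH NAND HIGH = LOW
g11 = g6 NAND g9 = LOW NAND LOW = HIGH
g12 = g9 AND g6 = LOW AND LOW = LOW

g11 = HIGH  g12 = LOW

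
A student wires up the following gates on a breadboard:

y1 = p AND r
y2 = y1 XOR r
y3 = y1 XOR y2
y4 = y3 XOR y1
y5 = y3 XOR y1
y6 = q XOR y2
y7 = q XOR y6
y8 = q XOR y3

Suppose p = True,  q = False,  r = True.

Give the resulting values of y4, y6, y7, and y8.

y1 = p AND r = True AND True = True
y2 = y1 XOR r = True XOR True = False
y3 = y1 XOR y2 = True XOR False = True
y4 = y3 XOR y1 = True XOR True = False
y6 = q XOR y2 = False XOR False = False
y7 = q XOR y6 = False XOR False = False
y8 = q XOR y3 = False XOR True = True

y4 = False, y6 = False, y7 = False, y8 = True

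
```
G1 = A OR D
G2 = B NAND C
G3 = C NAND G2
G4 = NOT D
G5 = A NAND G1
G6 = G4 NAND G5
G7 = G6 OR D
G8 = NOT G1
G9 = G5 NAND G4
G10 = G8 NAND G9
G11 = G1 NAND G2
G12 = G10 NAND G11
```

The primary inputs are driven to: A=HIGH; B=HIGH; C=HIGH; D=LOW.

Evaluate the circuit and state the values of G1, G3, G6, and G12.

G1 = A OR D = HIGH OR LOW = HIGH
G2 = B NAND C = HIGH NAND HIGH = LOW
G3 = C NAND G2 = HIGH NAND LOW = HIGH
G4 = NOT D = NOT LOW = HIGH
G5 = A NAND G1 = HIGH NAND HIGH = LOW
G6 = G4 NAND G5 = HIGH NAND LOW = HIGH
G8 = NOT G1 = NOT HIGH = LOW
G9 = G5 NAND G4 = LOW NAND HIGH = HIGH
G10 = G8 NAND G9 = LOW NAND HIGH = HIGH
G11 = G1 NAND G2 = HIGH NAND LOW = HIGH
G12 = G10 NAND G11 = HIGH NAND HIGH = LOW

G1 = HIGH  G3 = HIGH  G6 = HIGH  G12 = LOW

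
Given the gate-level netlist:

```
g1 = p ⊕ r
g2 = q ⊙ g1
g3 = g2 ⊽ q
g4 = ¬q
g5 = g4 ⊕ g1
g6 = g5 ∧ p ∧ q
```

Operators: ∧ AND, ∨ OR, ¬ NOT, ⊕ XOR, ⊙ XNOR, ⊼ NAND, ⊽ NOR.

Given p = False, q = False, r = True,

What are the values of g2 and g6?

g2 = False; g6 = False

g1 = p XOR r = False XOR True = True
g2 = q XNOR g1 = False XNOR True = False
g4 = NOT q = NOT False = True
g5 = g4 XOR g1 = True XOR True = False
g6 = g5 AND p AND q = False AND False AND False = False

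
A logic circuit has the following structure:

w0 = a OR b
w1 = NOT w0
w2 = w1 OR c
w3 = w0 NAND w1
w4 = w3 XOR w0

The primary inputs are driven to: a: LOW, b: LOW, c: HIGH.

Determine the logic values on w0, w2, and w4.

w0 = a OR b = LOW OR LOW = LOW
w1 = NOT w0 = NOT LOW = HIGH
w2 = w1 OR c = HIGH OR HIGH = HIGH
w3 = w0 NAND w1 = LOW NAND HIGH = HIGH
w4 = w3 XOR w0 = HIGH XOR LOW = HIGH

w0 = LOW, w2 = HIGH, w4 = HIGH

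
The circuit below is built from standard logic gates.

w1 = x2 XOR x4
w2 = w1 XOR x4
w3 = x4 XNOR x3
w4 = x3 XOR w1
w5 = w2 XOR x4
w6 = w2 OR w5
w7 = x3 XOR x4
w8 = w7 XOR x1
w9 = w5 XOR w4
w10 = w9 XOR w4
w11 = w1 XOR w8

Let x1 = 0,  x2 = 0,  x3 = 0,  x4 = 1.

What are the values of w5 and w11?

w5 = 1  w11 = 0

w1 = x2 XOR x4 = 0 XOR 1 = 1
w2 = w1 XOR x4 = 1 XOR 1 = 0
w5 = w2 XOR x4 = 0 XOR 1 = 1
w7 = x3 XOR x4 = 0 XOR 1 = 1
w8 = w7 XOR x1 = 1 XOR 0 = 1
w11 = w1 XOR w8 = 1 XOR 1 = 0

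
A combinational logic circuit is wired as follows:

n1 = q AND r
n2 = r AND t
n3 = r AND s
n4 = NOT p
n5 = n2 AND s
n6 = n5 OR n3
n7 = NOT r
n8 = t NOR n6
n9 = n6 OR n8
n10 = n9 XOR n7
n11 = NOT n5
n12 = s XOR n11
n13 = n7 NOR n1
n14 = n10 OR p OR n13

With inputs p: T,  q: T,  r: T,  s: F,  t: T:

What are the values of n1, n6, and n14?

n1 = T, n6 = F, n14 = T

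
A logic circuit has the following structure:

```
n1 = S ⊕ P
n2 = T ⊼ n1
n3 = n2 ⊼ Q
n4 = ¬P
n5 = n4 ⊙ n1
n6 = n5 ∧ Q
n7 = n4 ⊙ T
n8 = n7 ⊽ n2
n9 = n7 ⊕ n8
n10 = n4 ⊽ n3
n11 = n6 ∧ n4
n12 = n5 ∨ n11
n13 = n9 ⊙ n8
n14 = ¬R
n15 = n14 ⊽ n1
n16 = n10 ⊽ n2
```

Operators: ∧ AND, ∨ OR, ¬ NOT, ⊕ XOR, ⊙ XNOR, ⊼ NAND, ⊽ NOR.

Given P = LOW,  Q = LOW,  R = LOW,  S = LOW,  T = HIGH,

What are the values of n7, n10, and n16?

n7 = HIGH  n10 = LOW  n16 = LOW

n1 = S XOR P = LOW XOR LOW = LOW
n2 = T NAND n1 = HIGH NAND LOW = HIGH
n3 = n2 NAND Q = HIGH NAND LOW = HIGH
n4 = NOT P = NOT LOW = HIGH
n7 = n4 XNOR T = HIGH XNOR HIGH = HIGH
n10 = n4 NOR n3 = HIGH NOR HIGH = LOW
n16 = n10 NOR n2 = LOW NOR HIGH = LOW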